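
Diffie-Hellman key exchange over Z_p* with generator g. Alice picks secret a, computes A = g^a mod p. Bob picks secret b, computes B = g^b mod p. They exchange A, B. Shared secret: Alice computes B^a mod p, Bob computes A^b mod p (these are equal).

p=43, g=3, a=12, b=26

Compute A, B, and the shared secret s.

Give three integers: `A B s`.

Answer: 4 15 35

Derivation:
A = 3^12 mod 43  (bits of 12 = 1100)
  bit 0 = 1: r = r^2 * 3 mod 43 = 1^2 * 3 = 1*3 = 3
  bit 1 = 1: r = r^2 * 3 mod 43 = 3^2 * 3 = 9*3 = 27
  bit 2 = 0: r = r^2 mod 43 = 27^2 = 41
  bit 3 = 0: r = r^2 mod 43 = 41^2 = 4
  -> A = 4
B = 3^26 mod 43  (bits of 26 = 11010)
  bit 0 = 1: r = r^2 * 3 mod 43 = 1^2 * 3 = 1*3 = 3
  bit 1 = 1: r = r^2 * 3 mod 43 = 3^2 * 3 = 9*3 = 27
  bit 2 = 0: r = r^2 mod 43 = 27^2 = 41
  bit 3 = 1: r = r^2 * 3 mod 43 = 41^2 * 3 = 4*3 = 12
  bit 4 = 0: r = r^2 mod 43 = 12^2 = 15
  -> B = 15
s = B^a = 15^12 mod 43  (bits of 12 = 1100)
  bit 0 = 1: r = r^2 * 15 mod 43 = 1^2 * 15 = 1*15 = 15
  bit 1 = 1: r = r^2 * 15 mod 43 = 15^2 * 15 = 10*15 = 21
  bit 2 = 0: r = r^2 mod 43 = 21^2 = 11
  bit 3 = 0: r = r^2 mod 43 = 11^2 = 35
  -> s = B^a = 35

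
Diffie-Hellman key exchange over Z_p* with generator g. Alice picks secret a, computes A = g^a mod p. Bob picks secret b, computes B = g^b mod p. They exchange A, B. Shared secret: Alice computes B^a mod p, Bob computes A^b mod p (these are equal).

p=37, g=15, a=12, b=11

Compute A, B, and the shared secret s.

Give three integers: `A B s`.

A = 15^12 mod 37  (bits of 12 = 1100)
  bit 0 = 1: r = r^2 * 15 mod 37 = 1^2 * 15 = 1*15 = 15
  bit 1 = 1: r = r^2 * 15 mod 37 = 15^2 * 15 = 3*15 = 8
  bit 2 = 0: r = r^2 mod 37 = 8^2 = 27
  bit 3 = 0: r = r^2 mod 37 = 27^2 = 26
  -> A = 26
B = 15^11 mod 37  (bits of 11 = 1011)
  bit 0 = 1: r = r^2 * 15 mod 37 = 1^2 * 15 = 1*15 = 15
  bit 1 = 0: r = r^2 mod 37 = 15^2 = 3
  bit 2 = 1: r = r^2 * 15 mod 37 = 3^2 * 15 = 9*15 = 24
  bit 3 = 1: r = r^2 * 15 mod 37 = 24^2 * 15 = 21*15 = 19
  -> B = 19
s = B^a = 19^12 mod 37  (bits of 12 = 1100)
  bit 0 = 1: r = r^2 * 19 mod 37 = 1^2 * 19 = 1*19 = 19
  bit 1 = 1: r = r^2 * 19 mod 37 = 19^2 * 19 = 28*19 = 14
  bit 2 = 0: r = r^2 mod 37 = 14^2 = 11
  bit 3 = 0: r = r^2 mod 37 = 11^2 = 10
  -> s = B^a = 10

Answer: 26 19 10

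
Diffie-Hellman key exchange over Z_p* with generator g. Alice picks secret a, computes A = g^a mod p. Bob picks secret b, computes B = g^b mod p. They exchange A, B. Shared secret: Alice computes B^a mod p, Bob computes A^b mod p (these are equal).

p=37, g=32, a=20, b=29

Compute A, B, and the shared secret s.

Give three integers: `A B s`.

Answer: 12 2 33

Derivation:
A = 32^20 mod 37  (bits of 20 = 10100)
  bit 0 = 1: r = r^2 * 32 mod 37 = 1^2 * 32 = 1*32 = 32
  bit 1 = 0: r = r^2 mod 37 = 32^2 = 25
  bit 2 = 1: r = r^2 * 32 mod 37 = 25^2 * 32 = 33*32 = 20
  bit 3 = 0: r = r^2 mod 37 = 20^2 = 30
  bit 4 = 0: r = r^2 mod 37 = 30^2 = 12
  -> A = 12
B = 32^29 mod 37  (bits of 29 = 11101)
  bit 0 = 1: r = r^2 * 32 mod 37 = 1^2 * 32 = 1*32 = 32
  bit 1 = 1: r = r^2 * 32 mod 37 = 32^2 * 32 = 25*32 = 23
  bit 2 = 1: r = r^2 * 32 mod 37 = 23^2 * 32 = 11*32 = 19
  bit 3 = 0: r = r^2 mod 37 = 19^2 = 28
  bit 4 = 1: r = r^2 * 32 mod 37 = 28^2 * 32 = 7*32 = 2
  -> B = 2
s = B^a = 2^20 mod 37  (bits of 20 = 10100)
  bit 0 = 1: r = r^2 * 2 mod 37 = 1^2 * 2 = 1*2 = 2
  bit 1 = 0: r = r^2 mod 37 = 2^2 = 4
  bit 2 = 1: r = r^2 * 2 mod 37 = 4^2 * 2 = 16*2 = 32
  bit 3 = 0: r = r^2 mod 37 = 32^2 = 25
  bit 4 = 0: r = r^2 mod 37 = 25^2 = 33
  -> s = B^a = 33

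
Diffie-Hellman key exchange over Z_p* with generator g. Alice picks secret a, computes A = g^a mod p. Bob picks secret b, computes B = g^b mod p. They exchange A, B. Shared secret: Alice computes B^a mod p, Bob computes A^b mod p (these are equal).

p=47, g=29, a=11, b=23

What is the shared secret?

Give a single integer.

Answer: 46

Derivation:
A = 29^11 mod 47  (bits of 11 = 1011)
  bit 0 = 1: r = r^2 * 29 mod 47 = 1^2 * 29 = 1*29 = 29
  bit 1 = 0: r = r^2 mod 47 = 29^2 = 42
  bit 2 = 1: r = r^2 * 29 mod 47 = 42^2 * 29 = 25*29 = 20
  bit 3 = 1: r = r^2 * 29 mod 47 = 20^2 * 29 = 24*29 = 38
  -> A = 38
B = 29^23 mod 47  (bits of 23 = 10111)
  bit 0 = 1: r = r^2 * 29 mod 47 = 1^2 * 29 = 1*29 = 29
  bit 1 = 0: r = r^2 mod 47 = 29^2 = 42
  bit 2 = 1: r = r^2 * 29 mod 47 = 42^2 * 29 = 25*29 = 20
  bit 3 = 1: r = r^2 * 29 mod 47 = 20^2 * 29 = 24*29 = 38
  bit 4 = 1: r = r^2 * 29 mod 47 = 38^2 * 29 = 34*29 = 46
  -> B = 46
s = B^a = 46^11 mod 47  (bits of 11 = 1011)
  bit 0 = 1: r = r^2 * 46 mod 47 = 1^2 * 46 = 1*46 = 46
  bit 1 = 0: r = r^2 mod 47 = 46^2 = 1
  bit 2 = 1: r = r^2 * 46 mod 47 = 1^2 * 46 = 1*46 = 46
  bit 3 = 1: r = r^2 * 46 mod 47 = 46^2 * 46 = 1*46 = 46
  -> s = B^a = 46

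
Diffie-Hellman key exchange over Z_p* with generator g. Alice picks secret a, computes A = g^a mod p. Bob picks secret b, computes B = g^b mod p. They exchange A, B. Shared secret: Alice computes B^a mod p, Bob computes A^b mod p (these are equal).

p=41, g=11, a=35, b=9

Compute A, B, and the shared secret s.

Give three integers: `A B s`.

A = 11^35 mod 41  (bits of 35 = 100011)
  bit 0 = 1: r = r^2 * 11 mod 41 = 1^2 * 11 = 1*11 = 11
  bit 1 = 0: r = r^2 mod 41 = 11^2 = 39
  bit 2 = 0: r = r^2 mod 41 = 39^2 = 4
  bit 3 = 0: r = r^2 mod 41 = 4^2 = 16
  bit 4 = 1: r = r^2 * 11 mod 41 = 16^2 * 11 = 10*11 = 28
  bit 5 = 1: r = r^2 * 11 mod 41 = 28^2 * 11 = 5*11 = 14
  -> A = 14
B = 11^9 mod 41  (bits of 9 = 1001)
  bit 0 = 1: r = r^2 * 11 mod 41 = 1^2 * 11 = 1*11 = 11
  bit 1 = 0: r = r^2 mod 41 = 11^2 = 39
  bit 2 = 0: r = r^2 mod 41 = 39^2 = 4
  bit 3 = 1: r = r^2 * 11 mod 41 = 4^2 * 11 = 16*11 = 12
  -> B = 12
s = B^a = 12^35 mod 41  (bits of 35 = 100011)
  bit 0 = 1: r = r^2 * 12 mod 41 = 1^2 * 12 = 1*12 = 12
  bit 1 = 0: r = r^2 mod 41 = 12^2 = 21
  bit 2 = 0: r = r^2 mod 41 = 21^2 = 31
  bit 3 = 0: r = r^2 mod 41 = 31^2 = 18
  bit 4 = 1: r = r^2 * 12 mod 41 = 18^2 * 12 = 37*12 = 34
  bit 5 = 1: r = r^2 * 12 mod 41 = 34^2 * 12 = 8*12 = 14
  -> s = B^a = 14

Answer: 14 12 14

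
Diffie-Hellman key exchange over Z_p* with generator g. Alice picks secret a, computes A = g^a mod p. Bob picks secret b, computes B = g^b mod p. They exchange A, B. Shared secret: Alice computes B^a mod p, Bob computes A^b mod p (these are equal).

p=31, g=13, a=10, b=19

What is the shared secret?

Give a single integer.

A = 13^10 mod 31  (bits of 10 = 1010)
  bit 0 = 1: r = r^2 * 13 mod 31 = 1^2 * 13 = 1*13 = 13
  bit 1 = 0: r = r^2 mod 31 = 13^2 = 14
  bit 2 = 1: r = r^2 * 13 mod 31 = 14^2 * 13 = 10*13 = 6
  bit 3 = 0: r = r^2 mod 31 = 6^2 = 5
  -> A = 5
B = 13^19 mod 31  (bits of 19 = 10011)
  bit 0 = 1: r = r^2 * 13 mod 31 = 1^2 * 13 = 1*13 = 13
  bit 1 = 0: r = r^2 mod 31 = 13^2 = 14
  bit 2 = 0: r = r^2 mod 31 = 14^2 = 10
  bit 3 = 1: r = r^2 * 13 mod 31 = 10^2 * 13 = 7*13 = 29
  bit 4 = 1: r = r^2 * 13 mod 31 = 29^2 * 13 = 4*13 = 21
  -> B = 21
s = B^a = 21^10 mod 31  (bits of 10 = 1010)
  bit 0 = 1: r = r^2 * 21 mod 31 = 1^2 * 21 = 1*21 = 21
  bit 1 = 0: r = r^2 mod 31 = 21^2 = 7
  bit 2 = 1: r = r^2 * 21 mod 31 = 7^2 * 21 = 18*21 = 6
  bit 3 = 0: r = r^2 mod 31 = 6^2 = 5
  -> s = B^a = 5

Answer: 5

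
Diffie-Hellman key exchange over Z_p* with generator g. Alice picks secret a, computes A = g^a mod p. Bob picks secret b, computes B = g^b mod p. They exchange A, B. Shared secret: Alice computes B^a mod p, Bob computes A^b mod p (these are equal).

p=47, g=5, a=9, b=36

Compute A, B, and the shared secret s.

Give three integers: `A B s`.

A = 5^9 mod 47  (bits of 9 = 1001)
  bit 0 = 1: r = r^2 * 5 mod 47 = 1^2 * 5 = 1*5 = 5
  bit 1 = 0: r = r^2 mod 47 = 5^2 = 25
  bit 2 = 0: r = r^2 mod 47 = 25^2 = 14
  bit 3 = 1: r = r^2 * 5 mod 47 = 14^2 * 5 = 8*5 = 40
  -> A = 40
B = 5^36 mod 47  (bits of 36 = 100100)
  bit 0 = 1: r = r^2 * 5 mod 47 = 1^2 * 5 = 1*5 = 5
  bit 1 = 0: r = r^2 mod 47 = 5^2 = 25
  bit 2 = 0: r = r^2 mod 47 = 25^2 = 14
  bit 3 = 1: r = r^2 * 5 mod 47 = 14^2 * 5 = 8*5 = 40
  bit 4 = 0: r = r^2 mod 47 = 40^2 = 2
  bit 5 = 0: r = r^2 mod 47 = 2^2 = 4
  -> B = 4
s = B^a = 4^9 mod 47  (bits of 9 = 1001)
  bit 0 = 1: r = r^2 * 4 mod 47 = 1^2 * 4 = 1*4 = 4
  bit 1 = 0: r = r^2 mod 47 = 4^2 = 16
  bit 2 = 0: r = r^2 mod 47 = 16^2 = 21
  bit 3 = 1: r = r^2 * 4 mod 47 = 21^2 * 4 = 18*4 = 25
  -> s = B^a = 25

Answer: 40 4 25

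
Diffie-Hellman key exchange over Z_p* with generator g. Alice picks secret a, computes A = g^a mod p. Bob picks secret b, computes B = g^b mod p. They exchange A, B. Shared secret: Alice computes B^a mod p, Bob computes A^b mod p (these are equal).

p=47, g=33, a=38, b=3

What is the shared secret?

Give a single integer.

A = 33^38 mod 47  (bits of 38 = 100110)
  bit 0 = 1: r = r^2 * 33 mod 47 = 1^2 * 33 = 1*33 = 33
  bit 1 = 0: r = r^2 mod 47 = 33^2 = 8
  bit 2 = 0: r = r^2 mod 47 = 8^2 = 17
  bit 3 = 1: r = r^2 * 33 mod 47 = 17^2 * 33 = 7*33 = 43
  bit 4 = 1: r = r^2 * 33 mod 47 = 43^2 * 33 = 16*33 = 11
  bit 5 = 0: r = r^2 mod 47 = 11^2 = 27
  -> A = 27
B = 33^3 mod 47  (bits of 3 = 11)
  bit 0 = 1: r = r^2 * 33 mod 47 = 1^2 * 33 = 1*33 = 33
  bit 1 = 1: r = r^2 * 33 mod 47 = 33^2 * 33 = 8*33 = 29
  -> B = 29
s = B^a = 29^38 mod 47  (bits of 38 = 100110)
  bit 0 = 1: r = r^2 * 29 mod 47 = 1^2 * 29 = 1*29 = 29
  bit 1 = 0: r = r^2 mod 47 = 29^2 = 42
  bit 2 = 0: r = r^2 mod 47 = 42^2 = 25
  bit 3 = 1: r = r^2 * 29 mod 47 = 25^2 * 29 = 14*29 = 30
  bit 4 = 1: r = r^2 * 29 mod 47 = 30^2 * 29 = 7*29 = 15
  bit 5 = 0: r = r^2 mod 47 = 15^2 = 37
  -> s = B^a = 37

Answer: 37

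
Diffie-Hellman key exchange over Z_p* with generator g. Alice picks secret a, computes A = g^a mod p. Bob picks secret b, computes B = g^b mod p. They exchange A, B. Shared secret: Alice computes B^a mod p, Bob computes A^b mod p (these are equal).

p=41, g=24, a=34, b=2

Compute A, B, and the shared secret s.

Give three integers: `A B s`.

A = 24^34 mod 41  (bits of 34 = 100010)
  bit 0 = 1: r = r^2 * 24 mod 41 = 1^2 * 24 = 1*24 = 24
  bit 1 = 0: r = r^2 mod 41 = 24^2 = 2
  bit 2 = 0: r = r^2 mod 41 = 2^2 = 4
  bit 3 = 0: r = r^2 mod 41 = 4^2 = 16
  bit 4 = 1: r = r^2 * 24 mod 41 = 16^2 * 24 = 10*24 = 35
  bit 5 = 0: r = r^2 mod 41 = 35^2 = 36
  -> A = 36
B = 24^2 mod 41  (bits of 2 = 10)
  bit 0 = 1: r = r^2 * 24 mod 41 = 1^2 * 24 = 1*24 = 24
  bit 1 = 0: r = r^2 mod 41 = 24^2 = 2
  -> B = 2
s = B^a = 2^34 mod 41  (bits of 34 = 100010)
  bit 0 = 1: r = r^2 * 2 mod 41 = 1^2 * 2 = 1*2 = 2
  bit 1 = 0: r = r^2 mod 41 = 2^2 = 4
  bit 2 = 0: r = r^2 mod 41 = 4^2 = 16
  bit 3 = 0: r = r^2 mod 41 = 16^2 = 10
  bit 4 = 1: r = r^2 * 2 mod 41 = 10^2 * 2 = 18*2 = 36
  bit 5 = 0: r = r^2 mod 41 = 36^2 = 25
  -> s = B^a = 25

Answer: 36 2 25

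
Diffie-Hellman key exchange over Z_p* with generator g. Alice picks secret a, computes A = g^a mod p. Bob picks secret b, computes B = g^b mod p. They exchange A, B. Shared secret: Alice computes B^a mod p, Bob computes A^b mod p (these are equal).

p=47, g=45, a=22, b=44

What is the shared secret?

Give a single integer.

Answer: 4

Derivation:
A = 45^22 mod 47  (bits of 22 = 10110)
  bit 0 = 1: r = r^2 * 45 mod 47 = 1^2 * 45 = 1*45 = 45
  bit 1 = 0: r = r^2 mod 47 = 45^2 = 4
  bit 2 = 1: r = r^2 * 45 mod 47 = 4^2 * 45 = 16*45 = 15
  bit 3 = 1: r = r^2 * 45 mod 47 = 15^2 * 45 = 37*45 = 20
  bit 4 = 0: r = r^2 mod 47 = 20^2 = 24
  -> A = 24
B = 45^44 mod 47  (bits of 44 = 101100)
  bit 0 = 1: r = r^2 * 45 mod 47 = 1^2 * 45 = 1*45 = 45
  bit 1 = 0: r = r^2 mod 47 = 45^2 = 4
  bit 2 = 1: r = r^2 * 45 mod 47 = 4^2 * 45 = 16*45 = 15
  bit 3 = 1: r = r^2 * 45 mod 47 = 15^2 * 45 = 37*45 = 20
  bit 4 = 0: r = r^2 mod 47 = 20^2 = 24
  bit 5 = 0: r = r^2 mod 47 = 24^2 = 12
  -> B = 12
s = B^a = 12^22 mod 47  (bits of 22 = 10110)
  bit 0 = 1: r = r^2 * 12 mod 47 = 1^2 * 12 = 1*12 = 12
  bit 1 = 0: r = r^2 mod 47 = 12^2 = 3
  bit 2 = 1: r = r^2 * 12 mod 47 = 3^2 * 12 = 9*12 = 14
  bit 3 = 1: r = r^2 * 12 mod 47 = 14^2 * 12 = 8*12 = 2
  bit 4 = 0: r = r^2 mod 47 = 2^2 = 4
  -> s = B^a = 4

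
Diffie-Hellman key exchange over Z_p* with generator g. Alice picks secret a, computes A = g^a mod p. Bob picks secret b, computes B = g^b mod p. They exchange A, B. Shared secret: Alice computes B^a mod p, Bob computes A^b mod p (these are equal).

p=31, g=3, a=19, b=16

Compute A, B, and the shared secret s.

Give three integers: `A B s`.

Answer: 12 28 19

Derivation:
A = 3^19 mod 31  (bits of 19 = 10011)
  bit 0 = 1: r = r^2 * 3 mod 31 = 1^2 * 3 = 1*3 = 3
  bit 1 = 0: r = r^2 mod 31 = 3^2 = 9
  bit 2 = 0: r = r^2 mod 31 = 9^2 = 19
  bit 3 = 1: r = r^2 * 3 mod 31 = 19^2 * 3 = 20*3 = 29
  bit 4 = 1: r = r^2 * 3 mod 31 = 29^2 * 3 = 4*3 = 12
  -> A = 12
B = 3^16 mod 31  (bits of 16 = 10000)
  bit 0 = 1: r = r^2 * 3 mod 31 = 1^2 * 3 = 1*3 = 3
  bit 1 = 0: r = r^2 mod 31 = 3^2 = 9
  bit 2 = 0: r = r^2 mod 31 = 9^2 = 19
  bit 3 = 0: r = r^2 mod 31 = 19^2 = 20
  bit 4 = 0: r = r^2 mod 31 = 20^2 = 28
  -> B = 28
s = B^a = 28^19 mod 31  (bits of 19 = 10011)
  bit 0 = 1: r = r^2 * 28 mod 31 = 1^2 * 28 = 1*28 = 28
  bit 1 = 0: r = r^2 mod 31 = 28^2 = 9
  bit 2 = 0: r = r^2 mod 31 = 9^2 = 19
  bit 3 = 1: r = r^2 * 28 mod 31 = 19^2 * 28 = 20*28 = 2
  bit 4 = 1: r = r^2 * 28 mod 31 = 2^2 * 28 = 4*28 = 19
  -> s = B^a = 19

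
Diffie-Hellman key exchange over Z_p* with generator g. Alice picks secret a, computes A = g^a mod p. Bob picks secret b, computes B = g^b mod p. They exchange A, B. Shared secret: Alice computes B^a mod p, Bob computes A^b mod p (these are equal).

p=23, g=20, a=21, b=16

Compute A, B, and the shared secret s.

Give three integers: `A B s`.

Answer: 15 13 16

Derivation:
A = 20^21 mod 23  (bits of 21 = 10101)
  bit 0 = 1: r = r^2 * 20 mod 23 = 1^2 * 20 = 1*20 = 20
  bit 1 = 0: r = r^2 mod 23 = 20^2 = 9
  bit 2 = 1: r = r^2 * 20 mod 23 = 9^2 * 20 = 12*20 = 10
  bit 3 = 0: r = r^2 mod 23 = 10^2 = 8
  bit 4 = 1: r = r^2 * 20 mod 23 = 8^2 * 20 = 18*20 = 15
  -> A = 15
B = 20^16 mod 23  (bits of 16 = 10000)
  bit 0 = 1: r = r^2 * 20 mod 23 = 1^2 * 20 = 1*20 = 20
  bit 1 = 0: r = r^2 mod 23 = 20^2 = 9
  bit 2 = 0: r = r^2 mod 23 = 9^2 = 12
  bit 3 = 0: r = r^2 mod 23 = 12^2 = 6
  bit 4 = 0: r = r^2 mod 23 = 6^2 = 13
  -> B = 13
s = B^a = 13^21 mod 23  (bits of 21 = 10101)
  bit 0 = 1: r = r^2 * 13 mod 23 = 1^2 * 13 = 1*13 = 13
  bit 1 = 0: r = r^2 mod 23 = 13^2 = 8
  bit 2 = 1: r = r^2 * 13 mod 23 = 8^2 * 13 = 18*13 = 4
  bit 3 = 0: r = r^2 mod 23 = 4^2 = 16
  bit 4 = 1: r = r^2 * 13 mod 23 = 16^2 * 13 = 3*13 = 16
  -> s = B^a = 16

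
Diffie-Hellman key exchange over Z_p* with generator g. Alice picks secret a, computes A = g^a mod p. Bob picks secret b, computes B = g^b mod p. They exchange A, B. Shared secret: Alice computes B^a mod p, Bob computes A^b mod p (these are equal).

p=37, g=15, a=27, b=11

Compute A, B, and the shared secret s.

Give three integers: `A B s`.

A = 15^27 mod 37  (bits of 27 = 11011)
  bit 0 = 1: r = r^2 * 15 mod 37 = 1^2 * 15 = 1*15 = 15
  bit 1 = 1: r = r^2 * 15 mod 37 = 15^2 * 15 = 3*15 = 8
  bit 2 = 0: r = r^2 mod 37 = 8^2 = 27
  bit 3 = 1: r = r^2 * 15 mod 37 = 27^2 * 15 = 26*15 = 20
  bit 4 = 1: r = r^2 * 15 mod 37 = 20^2 * 15 = 30*15 = 6
  -> A = 6
B = 15^11 mod 37  (bits of 11 = 1011)
  bit 0 = 1: r = r^2 * 15 mod 37 = 1^2 * 15 = 1*15 = 15
  bit 1 = 0: r = r^2 mod 37 = 15^2 = 3
  bit 2 = 1: r = r^2 * 15 mod 37 = 3^2 * 15 = 9*15 = 24
  bit 3 = 1: r = r^2 * 15 mod 37 = 24^2 * 15 = 21*15 = 19
  -> B = 19
s = B^a = 19^27 mod 37  (bits of 27 = 11011)
  bit 0 = 1: r = r^2 * 19 mod 37 = 1^2 * 19 = 1*19 = 19
  bit 1 = 1: r = r^2 * 19 mod 37 = 19^2 * 19 = 28*19 = 14
  bit 2 = 0: r = r^2 mod 37 = 14^2 = 11
  bit 3 = 1: r = r^2 * 19 mod 37 = 11^2 * 19 = 10*19 = 5
  bit 4 = 1: r = r^2 * 19 mod 37 = 5^2 * 19 = 25*19 = 31
  -> s = B^a = 31

Answer: 6 19 31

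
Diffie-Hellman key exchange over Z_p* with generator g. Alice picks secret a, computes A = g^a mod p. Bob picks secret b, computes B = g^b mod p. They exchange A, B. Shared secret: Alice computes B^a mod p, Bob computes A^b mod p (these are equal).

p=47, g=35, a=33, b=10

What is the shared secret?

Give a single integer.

A = 35^33 mod 47  (bits of 33 = 100001)
  bit 0 = 1: r = r^2 * 35 mod 47 = 1^2 * 35 = 1*35 = 35
  bit 1 = 0: r = r^2 mod 47 = 35^2 = 3
  bit 2 = 0: r = r^2 mod 47 = 3^2 = 9
  bit 3 = 0: r = r^2 mod 47 = 9^2 = 34
  bit 4 = 0: r = r^2 mod 47 = 34^2 = 28
  bit 5 = 1: r = r^2 * 35 mod 47 = 28^2 * 35 = 32*35 = 39
  -> A = 39
B = 35^10 mod 47  (bits of 10 = 1010)
  bit 0 = 1: r = r^2 * 35 mod 47 = 1^2 * 35 = 1*35 = 35
  bit 1 = 0: r = r^2 mod 47 = 35^2 = 3
  bit 2 = 1: r = r^2 * 35 mod 47 = 3^2 * 35 = 9*35 = 33
  bit 3 = 0: r = r^2 mod 47 = 33^2 = 8
  -> B = 8
s = B^a = 8^33 mod 47  (bits of 33 = 100001)
  bit 0 = 1: r = r^2 * 8 mod 47 = 1^2 * 8 = 1*8 = 8
  bit 1 = 0: r = r^2 mod 47 = 8^2 = 17
  bit 2 = 0: r = r^2 mod 47 = 17^2 = 7
  bit 3 = 0: r = r^2 mod 47 = 7^2 = 2
  bit 4 = 0: r = r^2 mod 47 = 2^2 = 4
  bit 5 = 1: r = r^2 * 8 mod 47 = 4^2 * 8 = 16*8 = 34
  -> s = B^a = 34

Answer: 34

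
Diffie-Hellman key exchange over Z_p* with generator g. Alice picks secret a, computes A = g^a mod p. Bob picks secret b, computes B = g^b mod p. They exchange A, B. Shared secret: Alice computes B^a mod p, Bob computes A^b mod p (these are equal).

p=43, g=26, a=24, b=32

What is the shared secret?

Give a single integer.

A = 26^24 mod 43  (bits of 24 = 11000)
  bit 0 = 1: r = r^2 * 26 mod 43 = 1^2 * 26 = 1*26 = 26
  bit 1 = 1: r = r^2 * 26 mod 43 = 26^2 * 26 = 31*26 = 32
  bit 2 = 0: r = r^2 mod 43 = 32^2 = 35
  bit 3 = 0: r = r^2 mod 43 = 35^2 = 21
  bit 4 = 0: r = r^2 mod 43 = 21^2 = 11
  -> A = 11
B = 26^32 mod 43  (bits of 32 = 100000)
  bit 0 = 1: r = r^2 * 26 mod 43 = 1^2 * 26 = 1*26 = 26
  bit 1 = 0: r = r^2 mod 43 = 26^2 = 31
  bit 2 = 0: r = r^2 mod 43 = 31^2 = 15
  bit 3 = 0: r = r^2 mod 43 = 15^2 = 10
  bit 4 = 0: r = r^2 mod 43 = 10^2 = 14
  bit 5 = 0: r = r^2 mod 43 = 14^2 = 24
  -> B = 24
s = B^a = 24^24 mod 43  (bits of 24 = 11000)
  bit 0 = 1: r = r^2 * 24 mod 43 = 1^2 * 24 = 1*24 = 24
  bit 1 = 1: r = r^2 * 24 mod 43 = 24^2 * 24 = 17*24 = 21
  bit 2 = 0: r = r^2 mod 43 = 21^2 = 11
  bit 3 = 0: r = r^2 mod 43 = 11^2 = 35
  bit 4 = 0: r = r^2 mod 43 = 35^2 = 21
  -> s = B^a = 21

Answer: 21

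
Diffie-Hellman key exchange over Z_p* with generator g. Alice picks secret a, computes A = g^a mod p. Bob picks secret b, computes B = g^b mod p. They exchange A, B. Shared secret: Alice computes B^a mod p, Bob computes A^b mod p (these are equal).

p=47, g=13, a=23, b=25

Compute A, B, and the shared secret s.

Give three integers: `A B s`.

Answer: 46 19 46

Derivation:
A = 13^23 mod 47  (bits of 23 = 10111)
  bit 0 = 1: r = r^2 * 13 mod 47 = 1^2 * 13 = 1*13 = 13
  bit 1 = 0: r = r^2 mod 47 = 13^2 = 28
  bit 2 = 1: r = r^2 * 13 mod 47 = 28^2 * 13 = 32*13 = 40
  bit 3 = 1: r = r^2 * 13 mod 47 = 40^2 * 13 = 2*13 = 26
  bit 4 = 1: r = r^2 * 13 mod 47 = 26^2 * 13 = 18*13 = 46
  -> A = 46
B = 13^25 mod 47  (bits of 25 = 11001)
  bit 0 = 1: r = r^2 * 13 mod 47 = 1^2 * 13 = 1*13 = 13
  bit 1 = 1: r = r^2 * 13 mod 47 = 13^2 * 13 = 28*13 = 35
  bit 2 = 0: r = r^2 mod 47 = 35^2 = 3
  bit 3 = 0: r = r^2 mod 47 = 3^2 = 9
  bit 4 = 1: r = r^2 * 13 mod 47 = 9^2 * 13 = 34*13 = 19
  -> B = 19
s = B^a = 19^23 mod 47  (bits of 23 = 10111)
  bit 0 = 1: r = r^2 * 19 mod 47 = 1^2 * 19 = 1*19 = 19
  bit 1 = 0: r = r^2 mod 47 = 19^2 = 32
  bit 2 = 1: r = r^2 * 19 mod 47 = 32^2 * 19 = 37*19 = 45
  bit 3 = 1: r = r^2 * 19 mod 47 = 45^2 * 19 = 4*19 = 29
  bit 4 = 1: r = r^2 * 19 mod 47 = 29^2 * 19 = 42*19 = 46
  -> s = B^a = 46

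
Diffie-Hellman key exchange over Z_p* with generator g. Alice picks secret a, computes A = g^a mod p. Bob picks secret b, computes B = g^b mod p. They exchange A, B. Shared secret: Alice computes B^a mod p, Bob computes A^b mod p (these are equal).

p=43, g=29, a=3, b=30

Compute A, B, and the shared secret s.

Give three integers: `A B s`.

A = 29^3 mod 43  (bits of 3 = 11)
  bit 0 = 1: r = r^2 * 29 mod 43 = 1^2 * 29 = 1*29 = 29
  bit 1 = 1: r = r^2 * 29 mod 43 = 29^2 * 29 = 24*29 = 8
  -> A = 8
B = 29^30 mod 43  (bits of 30 = 11110)
  bit 0 = 1: r = r^2 * 29 mod 43 = 1^2 * 29 = 1*29 = 29
  bit 1 = 1: r = r^2 * 29 mod 43 = 29^2 * 29 = 24*29 = 8
  bit 2 = 1: r = r^2 * 29 mod 43 = 8^2 * 29 = 21*29 = 7
  bit 3 = 1: r = r^2 * 29 mod 43 = 7^2 * 29 = 6*29 = 2
  bit 4 = 0: r = r^2 mod 43 = 2^2 = 4
  -> B = 4
s = B^a = 4^3 mod 43  (bits of 3 = 11)
  bit 0 = 1: r = r^2 * 4 mod 43 = 1^2 * 4 = 1*4 = 4
  bit 1 = 1: r = r^2 * 4 mod 43 = 4^2 * 4 = 16*4 = 21
  -> s = B^a = 21

Answer: 8 4 21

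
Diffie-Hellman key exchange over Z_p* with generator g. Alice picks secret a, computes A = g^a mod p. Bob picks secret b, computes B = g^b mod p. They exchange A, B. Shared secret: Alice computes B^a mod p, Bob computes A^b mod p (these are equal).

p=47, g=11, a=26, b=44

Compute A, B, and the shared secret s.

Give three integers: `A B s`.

Answer: 32 7 14

Derivation:
A = 11^26 mod 47  (bits of 26 = 11010)
  bit 0 = 1: r = r^2 * 11 mod 47 = 1^2 * 11 = 1*11 = 11
  bit 1 = 1: r = r^2 * 11 mod 47 = 11^2 * 11 = 27*11 = 15
  bit 2 = 0: r = r^2 mod 47 = 15^2 = 37
  bit 3 = 1: r = r^2 * 11 mod 47 = 37^2 * 11 = 6*11 = 19
  bit 4 = 0: r = r^2 mod 47 = 19^2 = 32
  -> A = 32
B = 11^44 mod 47  (bits of 44 = 101100)
  bit 0 = 1: r = r^2 * 11 mod 47 = 1^2 * 11 = 1*11 = 11
  bit 1 = 0: r = r^2 mod 47 = 11^2 = 27
  bit 2 = 1: r = r^2 * 11 mod 47 = 27^2 * 11 = 24*11 = 29
  bit 3 = 1: r = r^2 * 11 mod 47 = 29^2 * 11 = 42*11 = 39
  bit 4 = 0: r = r^2 mod 47 = 39^2 = 17
  bit 5 = 0: r = r^2 mod 47 = 17^2 = 7
  -> B = 7
s = B^a = 7^26 mod 47  (bits of 26 = 11010)
  bit 0 = 1: r = r^2 * 7 mod 47 = 1^2 * 7 = 1*7 = 7
  bit 1 = 1: r = r^2 * 7 mod 47 = 7^2 * 7 = 2*7 = 14
  bit 2 = 0: r = r^2 mod 47 = 14^2 = 8
  bit 3 = 1: r = r^2 * 7 mod 47 = 8^2 * 7 = 17*7 = 25
  bit 4 = 0: r = r^2 mod 47 = 25^2 = 14
  -> s = B^a = 14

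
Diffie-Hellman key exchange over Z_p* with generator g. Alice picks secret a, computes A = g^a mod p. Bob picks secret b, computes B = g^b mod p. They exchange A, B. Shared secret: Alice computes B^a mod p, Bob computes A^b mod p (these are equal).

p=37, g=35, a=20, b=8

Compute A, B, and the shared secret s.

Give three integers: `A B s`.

Answer: 33 34 9

Derivation:
A = 35^20 mod 37  (bits of 20 = 10100)
  bit 0 = 1: r = r^2 * 35 mod 37 = 1^2 * 35 = 1*35 = 35
  bit 1 = 0: r = r^2 mod 37 = 35^2 = 4
  bit 2 = 1: r = r^2 * 35 mod 37 = 4^2 * 35 = 16*35 = 5
  bit 3 = 0: r = r^2 mod 37 = 5^2 = 25
  bit 4 = 0: r = r^2 mod 37 = 25^2 = 33
  -> A = 33
B = 35^8 mod 37  (bits of 8 = 1000)
  bit 0 = 1: r = r^2 * 35 mod 37 = 1^2 * 35 = 1*35 = 35
  bit 1 = 0: r = r^2 mod 37 = 35^2 = 4
  bit 2 = 0: r = r^2 mod 37 = 4^2 = 16
  bit 3 = 0: r = r^2 mod 37 = 16^2 = 34
  -> B = 34
s = B^a = 34^20 mod 37  (bits of 20 = 10100)
  bit 0 = 1: r = r^2 * 34 mod 37 = 1^2 * 34 = 1*34 = 34
  bit 1 = 0: r = r^2 mod 37 = 34^2 = 9
  bit 2 = 1: r = r^2 * 34 mod 37 = 9^2 * 34 = 7*34 = 16
  bit 3 = 0: r = r^2 mod 37 = 16^2 = 34
  bit 4 = 0: r = r^2 mod 37 = 34^2 = 9
  -> s = B^a = 9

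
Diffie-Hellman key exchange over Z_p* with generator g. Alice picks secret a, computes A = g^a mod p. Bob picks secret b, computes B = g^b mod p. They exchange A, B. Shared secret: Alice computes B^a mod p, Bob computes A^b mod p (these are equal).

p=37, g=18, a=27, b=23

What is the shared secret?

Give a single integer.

A = 18^27 mod 37  (bits of 27 = 11011)
  bit 0 = 1: r = r^2 * 18 mod 37 = 1^2 * 18 = 1*18 = 18
  bit 1 = 1: r = r^2 * 18 mod 37 = 18^2 * 18 = 28*18 = 23
  bit 2 = 0: r = r^2 mod 37 = 23^2 = 11
  bit 3 = 1: r = r^2 * 18 mod 37 = 11^2 * 18 = 10*18 = 32
  bit 4 = 1: r = r^2 * 18 mod 37 = 32^2 * 18 = 25*18 = 6
  -> A = 6
B = 18^23 mod 37  (bits of 23 = 10111)
  bit 0 = 1: r = r^2 * 18 mod 37 = 1^2 * 18 = 1*18 = 18
  bit 1 = 0: r = r^2 mod 37 = 18^2 = 28
  bit 2 = 1: r = r^2 * 18 mod 37 = 28^2 * 18 = 7*18 = 15
  bit 3 = 1: r = r^2 * 18 mod 37 = 15^2 * 18 = 3*18 = 17
  bit 4 = 1: r = r^2 * 18 mod 37 = 17^2 * 18 = 30*18 = 22
  -> B = 22
s = B^a = 22^27 mod 37  (bits of 27 = 11011)
  bit 0 = 1: r = r^2 * 22 mod 37 = 1^2 * 22 = 1*22 = 22
  bit 1 = 1: r = r^2 * 22 mod 37 = 22^2 * 22 = 3*22 = 29
  bit 2 = 0: r = r^2 mod 37 = 29^2 = 27
  bit 3 = 1: r = r^2 * 22 mod 37 = 27^2 * 22 = 26*22 = 17
  bit 4 = 1: r = r^2 * 22 mod 37 = 17^2 * 22 = 30*22 = 31
  -> s = B^a = 31

Answer: 31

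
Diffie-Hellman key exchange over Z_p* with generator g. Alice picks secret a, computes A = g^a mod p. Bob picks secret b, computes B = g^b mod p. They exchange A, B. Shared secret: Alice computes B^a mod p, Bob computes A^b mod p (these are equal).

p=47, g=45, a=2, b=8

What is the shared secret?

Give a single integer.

Answer: 18

Derivation:
A = 45^2 mod 47  (bits of 2 = 10)
  bit 0 = 1: r = r^2 * 45 mod 47 = 1^2 * 45 = 1*45 = 45
  bit 1 = 0: r = r^2 mod 47 = 45^2 = 4
  -> A = 4
B = 45^8 mod 47  (bits of 8 = 1000)
  bit 0 = 1: r = r^2 * 45 mod 47 = 1^2 * 45 = 1*45 = 45
  bit 1 = 0: r = r^2 mod 47 = 45^2 = 4
  bit 2 = 0: r = r^2 mod 47 = 4^2 = 16
  bit 3 = 0: r = r^2 mod 47 = 16^2 = 21
  -> B = 21
s = B^a = 21^2 mod 47  (bits of 2 = 10)
  bit 0 = 1: r = r^2 * 21 mod 47 = 1^2 * 21 = 1*21 = 21
  bit 1 = 0: r = r^2 mod 47 = 21^2 = 18
  -> s = B^a = 18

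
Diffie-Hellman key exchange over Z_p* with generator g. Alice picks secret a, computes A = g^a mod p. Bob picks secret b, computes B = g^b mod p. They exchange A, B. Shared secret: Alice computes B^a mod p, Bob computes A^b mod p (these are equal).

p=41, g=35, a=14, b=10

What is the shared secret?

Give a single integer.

Answer: 40

Derivation:
A = 35^14 mod 41  (bits of 14 = 1110)
  bit 0 = 1: r = r^2 * 35 mod 41 = 1^2 * 35 = 1*35 = 35
  bit 1 = 1: r = r^2 * 35 mod 41 = 35^2 * 35 = 36*35 = 30
  bit 2 = 1: r = r^2 * 35 mod 41 = 30^2 * 35 = 39*35 = 12
  bit 3 = 0: r = r^2 mod 41 = 12^2 = 21
  -> A = 21
B = 35^10 mod 41  (bits of 10 = 1010)
  bit 0 = 1: r = r^2 * 35 mod 41 = 1^2 * 35 = 1*35 = 35
  bit 1 = 0: r = r^2 mod 41 = 35^2 = 36
  bit 2 = 1: r = r^2 * 35 mod 41 = 36^2 * 35 = 25*35 = 14
  bit 3 = 0: r = r^2 mod 41 = 14^2 = 32
  -> B = 32
s = B^a = 32^14 mod 41  (bits of 14 = 1110)
  bit 0 = 1: r = r^2 * 32 mod 41 = 1^2 * 32 = 1*32 = 32
  bit 1 = 1: r = r^2 * 32 mod 41 = 32^2 * 32 = 40*32 = 9
  bit 2 = 1: r = r^2 * 32 mod 41 = 9^2 * 32 = 40*32 = 9
  bit 3 = 0: r = r^2 mod 41 = 9^2 = 40
  -> s = B^a = 40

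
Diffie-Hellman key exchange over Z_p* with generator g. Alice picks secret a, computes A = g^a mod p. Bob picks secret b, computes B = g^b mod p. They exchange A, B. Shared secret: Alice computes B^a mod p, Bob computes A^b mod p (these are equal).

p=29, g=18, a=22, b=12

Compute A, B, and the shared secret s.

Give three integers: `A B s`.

Answer: 13 23 23

Derivation:
A = 18^22 mod 29  (bits of 22 = 10110)
  bit 0 = 1: r = r^2 * 18 mod 29 = 1^2 * 18 = 1*18 = 18
  bit 1 = 0: r = r^2 mod 29 = 18^2 = 5
  bit 2 = 1: r = r^2 * 18 mod 29 = 5^2 * 18 = 25*18 = 15
  bit 3 = 1: r = r^2 * 18 mod 29 = 15^2 * 18 = 22*18 = 19
  bit 4 = 0: r = r^2 mod 29 = 19^2 = 13
  -> A = 13
B = 18^12 mod 29  (bits of 12 = 1100)
  bit 0 = 1: r = r^2 * 18 mod 29 = 1^2 * 18 = 1*18 = 18
  bit 1 = 1: r = r^2 * 18 mod 29 = 18^2 * 18 = 5*18 = 3
  bit 2 = 0: r = r^2 mod 29 = 3^2 = 9
  bit 3 = 0: r = r^2 mod 29 = 9^2 = 23
  -> B = 23
s = B^a = 23^22 mod 29  (bits of 22 = 10110)
  bit 0 = 1: r = r^2 * 23 mod 29 = 1^2 * 23 = 1*23 = 23
  bit 1 = 0: r = r^2 mod 29 = 23^2 = 7
  bit 2 = 1: r = r^2 * 23 mod 29 = 7^2 * 23 = 20*23 = 25
  bit 3 = 1: r = r^2 * 23 mod 29 = 25^2 * 23 = 16*23 = 20
  bit 4 = 0: r = r^2 mod 29 = 20^2 = 23
  -> s = B^a = 23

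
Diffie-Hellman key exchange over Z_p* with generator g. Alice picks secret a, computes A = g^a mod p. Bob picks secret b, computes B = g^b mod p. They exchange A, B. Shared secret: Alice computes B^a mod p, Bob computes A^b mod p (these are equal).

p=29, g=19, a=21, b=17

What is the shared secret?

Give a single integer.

A = 19^21 mod 29  (bits of 21 = 10101)
  bit 0 = 1: r = r^2 * 19 mod 29 = 1^2 * 19 = 1*19 = 19
  bit 1 = 0: r = r^2 mod 29 = 19^2 = 13
  bit 2 = 1: r = r^2 * 19 mod 29 = 13^2 * 19 = 24*19 = 21
  bit 3 = 0: r = r^2 mod 29 = 21^2 = 6
  bit 4 = 1: r = r^2 * 19 mod 29 = 6^2 * 19 = 7*19 = 17
  -> A = 17
B = 19^17 mod 29  (bits of 17 = 10001)
  bit 0 = 1: r = r^2 * 19 mod 29 = 1^2 * 19 = 1*19 = 19
  bit 1 = 0: r = r^2 mod 29 = 19^2 = 13
  bit 2 = 0: r = r^2 mod 29 = 13^2 = 24
  bit 3 = 0: r = r^2 mod 29 = 24^2 = 25
  bit 4 = 1: r = r^2 * 19 mod 29 = 25^2 * 19 = 16*19 = 14
  -> B = 14
s = B^a = 14^21 mod 29  (bits of 21 = 10101)
  bit 0 = 1: r = r^2 * 14 mod 29 = 1^2 * 14 = 1*14 = 14
  bit 1 = 0: r = r^2 mod 29 = 14^2 = 22
  bit 2 = 1: r = r^2 * 14 mod 29 = 22^2 * 14 = 20*14 = 19
  bit 3 = 0: r = r^2 mod 29 = 19^2 = 13
  bit 4 = 1: r = r^2 * 14 mod 29 = 13^2 * 14 = 24*14 = 17
  -> s = B^a = 17

Answer: 17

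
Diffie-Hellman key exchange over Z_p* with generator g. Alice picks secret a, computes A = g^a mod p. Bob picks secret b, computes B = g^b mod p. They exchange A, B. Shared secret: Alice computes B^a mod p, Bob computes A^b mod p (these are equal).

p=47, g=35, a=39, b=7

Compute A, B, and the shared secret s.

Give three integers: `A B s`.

A = 35^39 mod 47  (bits of 39 = 100111)
  bit 0 = 1: r = r^2 * 35 mod 47 = 1^2 * 35 = 1*35 = 35
  bit 1 = 0: r = r^2 mod 47 = 35^2 = 3
  bit 2 = 0: r = r^2 mod 47 = 3^2 = 9
  bit 3 = 1: r = r^2 * 35 mod 47 = 9^2 * 35 = 34*35 = 15
  bit 4 = 1: r = r^2 * 35 mod 47 = 15^2 * 35 = 37*35 = 26
  bit 5 = 1: r = r^2 * 35 mod 47 = 26^2 * 35 = 18*35 = 19
  -> A = 19
B = 35^7 mod 47  (bits of 7 = 111)
  bit 0 = 1: r = r^2 * 35 mod 47 = 1^2 * 35 = 1*35 = 35
  bit 1 = 1: r = r^2 * 35 mod 47 = 35^2 * 35 = 3*35 = 11
  bit 2 = 1: r = r^2 * 35 mod 47 = 11^2 * 35 = 27*35 = 5
  -> B = 5
s = B^a = 5^39 mod 47  (bits of 39 = 100111)
  bit 0 = 1: r = r^2 * 5 mod 47 = 1^2 * 5 = 1*5 = 5
  bit 1 = 0: r = r^2 mod 47 = 5^2 = 25
  bit 2 = 0: r = r^2 mod 47 = 25^2 = 14
  bit 3 = 1: r = r^2 * 5 mod 47 = 14^2 * 5 = 8*5 = 40
  bit 4 = 1: r = r^2 * 5 mod 47 = 40^2 * 5 = 2*5 = 10
  bit 5 = 1: r = r^2 * 5 mod 47 = 10^2 * 5 = 6*5 = 30
  -> s = B^a = 30

Answer: 19 5 30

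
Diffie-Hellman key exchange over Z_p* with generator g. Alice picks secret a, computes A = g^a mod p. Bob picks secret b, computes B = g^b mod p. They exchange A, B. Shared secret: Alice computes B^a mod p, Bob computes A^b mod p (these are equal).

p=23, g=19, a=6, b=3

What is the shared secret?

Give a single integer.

Answer: 8

Derivation:
A = 19^6 mod 23  (bits of 6 = 110)
  bit 0 = 1: r = r^2 * 19 mod 23 = 1^2 * 19 = 1*19 = 19
  bit 1 = 1: r = r^2 * 19 mod 23 = 19^2 * 19 = 16*19 = 5
  bit 2 = 0: r = r^2 mod 23 = 5^2 = 2
  -> A = 2
B = 19^3 mod 23  (bits of 3 = 11)
  bit 0 = 1: r = r^2 * 19 mod 23 = 1^2 * 19 = 1*19 = 19
  bit 1 = 1: r = r^2 * 19 mod 23 = 19^2 * 19 = 16*19 = 5
  -> B = 5
s = B^a = 5^6 mod 23  (bits of 6 = 110)
  bit 0 = 1: r = r^2 * 5 mod 23 = 1^2 * 5 = 1*5 = 5
  bit 1 = 1: r = r^2 * 5 mod 23 = 5^2 * 5 = 2*5 = 10
  bit 2 = 0: r = r^2 mod 23 = 10^2 = 8
  -> s = B^a = 8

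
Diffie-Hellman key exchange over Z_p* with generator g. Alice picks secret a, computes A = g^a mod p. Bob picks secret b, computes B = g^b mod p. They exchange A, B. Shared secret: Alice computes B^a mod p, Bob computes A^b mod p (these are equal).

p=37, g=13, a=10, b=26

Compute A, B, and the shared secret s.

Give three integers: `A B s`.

A = 13^10 mod 37  (bits of 10 = 1010)
  bit 0 = 1: r = r^2 * 13 mod 37 = 1^2 * 13 = 1*13 = 13
  bit 1 = 0: r = r^2 mod 37 = 13^2 = 21
  bit 2 = 1: r = r^2 * 13 mod 37 = 21^2 * 13 = 34*13 = 35
  bit 3 = 0: r = r^2 mod 37 = 35^2 = 4
  -> A = 4
B = 13^26 mod 37  (bits of 26 = 11010)
  bit 0 = 1: r = r^2 * 13 mod 37 = 1^2 * 13 = 1*13 = 13
  bit 1 = 1: r = r^2 * 13 mod 37 = 13^2 * 13 = 21*13 = 14
  bit 2 = 0: r = r^2 mod 37 = 14^2 = 11
  bit 3 = 1: r = r^2 * 13 mod 37 = 11^2 * 13 = 10*13 = 19
  bit 4 = 0: r = r^2 mod 37 = 19^2 = 28
  -> B = 28
s = B^a = 28^10 mod 37  (bits of 10 = 1010)
  bit 0 = 1: r = r^2 * 28 mod 37 = 1^2 * 28 = 1*28 = 28
  bit 1 = 0: r = r^2 mod 37 = 28^2 = 7
  bit 2 = 1: r = r^2 * 28 mod 37 = 7^2 * 28 = 12*28 = 3
  bit 3 = 0: r = r^2 mod 37 = 3^2 = 9
  -> s = B^a = 9

Answer: 4 28 9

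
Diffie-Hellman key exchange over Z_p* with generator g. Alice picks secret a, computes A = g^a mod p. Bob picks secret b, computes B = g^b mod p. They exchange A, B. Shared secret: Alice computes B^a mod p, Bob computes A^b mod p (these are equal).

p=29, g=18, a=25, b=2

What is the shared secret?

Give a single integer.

A = 18^25 mod 29  (bits of 25 = 11001)
  bit 0 = 1: r = r^2 * 18 mod 29 = 1^2 * 18 = 1*18 = 18
  bit 1 = 1: r = r^2 * 18 mod 29 = 18^2 * 18 = 5*18 = 3
  bit 2 = 0: r = r^2 mod 29 = 3^2 = 9
  bit 3 = 0: r = r^2 mod 29 = 9^2 = 23
  bit 4 = 1: r = r^2 * 18 mod 29 = 23^2 * 18 = 7*18 = 10
  -> A = 10
B = 18^2 mod 29  (bits of 2 = 10)
  bit 0 = 1: r = r^2 * 18 mod 29 = 1^2 * 18 = 1*18 = 18
  bit 1 = 0: r = r^2 mod 29 = 18^2 = 5
  -> B = 5
s = B^a = 5^25 mod 29  (bits of 25 = 11001)
  bit 0 = 1: r = r^2 * 5 mod 29 = 1^2 * 5 = 1*5 = 5
  bit 1 = 1: r = r^2 * 5 mod 29 = 5^2 * 5 = 25*5 = 9
  bit 2 = 0: r = r^2 mod 29 = 9^2 = 23
  bit 3 = 0: r = r^2 mod 29 = 23^2 = 7
  bit 4 = 1: r = r^2 * 5 mod 29 = 7^2 * 5 = 20*5 = 13
  -> s = B^a = 13

Answer: 13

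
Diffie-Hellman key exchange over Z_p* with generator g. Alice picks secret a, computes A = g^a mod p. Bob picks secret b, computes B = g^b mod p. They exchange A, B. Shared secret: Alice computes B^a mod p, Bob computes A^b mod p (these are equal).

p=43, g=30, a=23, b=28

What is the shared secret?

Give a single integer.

A = 30^23 mod 43  (bits of 23 = 10111)
  bit 0 = 1: r = r^2 * 30 mod 43 = 1^2 * 30 = 1*30 = 30
  bit 1 = 0: r = r^2 mod 43 = 30^2 = 40
  bit 2 = 1: r = r^2 * 30 mod 43 = 40^2 * 30 = 9*30 = 12
  bit 3 = 1: r = r^2 * 30 mod 43 = 12^2 * 30 = 15*30 = 20
  bit 4 = 1: r = r^2 * 30 mod 43 = 20^2 * 30 = 13*30 = 3
  -> A = 3
B = 30^28 mod 43  (bits of 28 = 11100)
  bit 0 = 1: r = r^2 * 30 mod 43 = 1^2 * 30 = 1*30 = 30
  bit 1 = 1: r = r^2 * 30 mod 43 = 30^2 * 30 = 40*30 = 39
  bit 2 = 1: r = r^2 * 30 mod 43 = 39^2 * 30 = 16*30 = 7
  bit 3 = 0: r = r^2 mod 43 = 7^2 = 6
  bit 4 = 0: r = r^2 mod 43 = 6^2 = 36
  -> B = 36
s = B^a = 36^23 mod 43  (bits of 23 = 10111)
  bit 0 = 1: r = r^2 * 36 mod 43 = 1^2 * 36 = 1*36 = 36
  bit 1 = 0: r = r^2 mod 43 = 36^2 = 6
  bit 2 = 1: r = r^2 * 36 mod 43 = 6^2 * 36 = 36*36 = 6
  bit 3 = 1: r = r^2 * 36 mod 43 = 6^2 * 36 = 36*36 = 6
  bit 4 = 1: r = r^2 * 36 mod 43 = 6^2 * 36 = 36*36 = 6
  -> s = B^a = 6

Answer: 6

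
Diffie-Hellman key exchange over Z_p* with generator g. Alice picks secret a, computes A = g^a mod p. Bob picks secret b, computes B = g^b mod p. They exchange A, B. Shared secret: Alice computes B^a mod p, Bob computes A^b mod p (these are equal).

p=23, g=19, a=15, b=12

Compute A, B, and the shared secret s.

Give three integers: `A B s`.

A = 19^15 mod 23  (bits of 15 = 1111)
  bit 0 = 1: r = r^2 * 19 mod 23 = 1^2 * 19 = 1*19 = 19
  bit 1 = 1: r = r^2 * 19 mod 23 = 19^2 * 19 = 16*19 = 5
  bit 2 = 1: r = r^2 * 19 mod 23 = 5^2 * 19 = 2*19 = 15
  bit 3 = 1: r = r^2 * 19 mod 23 = 15^2 * 19 = 18*19 = 20
  -> A = 20
B = 19^12 mod 23  (bits of 12 = 1100)
  bit 0 = 1: r = r^2 * 19 mod 23 = 1^2 * 19 = 1*19 = 19
  bit 1 = 1: r = r^2 * 19 mod 23 = 19^2 * 19 = 16*19 = 5
  bit 2 = 0: r = r^2 mod 23 = 5^2 = 2
  bit 3 = 0: r = r^2 mod 23 = 2^2 = 4
  -> B = 4
s = B^a = 4^15 mod 23  (bits of 15 = 1111)
  bit 0 = 1: r = r^2 * 4 mod 23 = 1^2 * 4 = 1*4 = 4
  bit 1 = 1: r = r^2 * 4 mod 23 = 4^2 * 4 = 16*4 = 18
  bit 2 = 1: r = r^2 * 4 mod 23 = 18^2 * 4 = 2*4 = 8
  bit 3 = 1: r = r^2 * 4 mod 23 = 8^2 * 4 = 18*4 = 3
  -> s = B^a = 3

Answer: 20 4 3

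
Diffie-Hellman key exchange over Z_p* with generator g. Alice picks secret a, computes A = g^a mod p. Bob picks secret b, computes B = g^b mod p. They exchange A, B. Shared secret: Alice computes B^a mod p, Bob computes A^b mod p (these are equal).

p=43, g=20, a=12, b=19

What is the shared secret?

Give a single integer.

Answer: 21

Derivation:
A = 20^12 mod 43  (bits of 12 = 1100)
  bit 0 = 1: r = r^2 * 20 mod 43 = 1^2 * 20 = 1*20 = 20
  bit 1 = 1: r = r^2 * 20 mod 43 = 20^2 * 20 = 13*20 = 2
  bit 2 = 0: r = r^2 mod 43 = 2^2 = 4
  bit 3 = 0: r = r^2 mod 43 = 4^2 = 16
  -> A = 16
B = 20^19 mod 43  (bits of 19 = 10011)
  bit 0 = 1: r = r^2 * 20 mod 43 = 1^2 * 20 = 1*20 = 20
  bit 1 = 0: r = r^2 mod 43 = 20^2 = 13
  bit 2 = 0: r = r^2 mod 43 = 13^2 = 40
  bit 3 = 1: r = r^2 * 20 mod 43 = 40^2 * 20 = 9*20 = 8
  bit 4 = 1: r = r^2 * 20 mod 43 = 8^2 * 20 = 21*20 = 33
  -> B = 33
s = B^a = 33^12 mod 43  (bits of 12 = 1100)
  bit 0 = 1: r = r^2 * 33 mod 43 = 1^2 * 33 = 1*33 = 33
  bit 1 = 1: r = r^2 * 33 mod 43 = 33^2 * 33 = 14*33 = 32
  bit 2 = 0: r = r^2 mod 43 = 32^2 = 35
  bit 3 = 0: r = r^2 mod 43 = 35^2 = 21
  -> s = B^a = 21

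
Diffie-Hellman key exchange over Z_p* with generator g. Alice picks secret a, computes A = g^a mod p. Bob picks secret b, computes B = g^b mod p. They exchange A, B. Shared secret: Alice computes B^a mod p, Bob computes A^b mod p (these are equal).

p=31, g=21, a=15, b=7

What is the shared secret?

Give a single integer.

A = 21^15 mod 31  (bits of 15 = 1111)
  bit 0 = 1: r = r^2 * 21 mod 31 = 1^2 * 21 = 1*21 = 21
  bit 1 = 1: r = r^2 * 21 mod 31 = 21^2 * 21 = 7*21 = 23
  bit 2 = 1: r = r^2 * 21 mod 31 = 23^2 * 21 = 2*21 = 11
  bit 3 = 1: r = r^2 * 21 mod 31 = 11^2 * 21 = 28*21 = 30
  -> A = 30
B = 21^7 mod 31  (bits of 7 = 111)
  bit 0 = 1: r = r^2 * 21 mod 31 = 1^2 * 21 = 1*21 = 21
  bit 1 = 1: r = r^2 * 21 mod 31 = 21^2 * 21 = 7*21 = 23
  bit 2 = 1: r = r^2 * 21 mod 31 = 23^2 * 21 = 2*21 = 11
  -> B = 11
s = B^a = 11^15 mod 31  (bits of 15 = 1111)
  bit 0 = 1: r = r^2 * 11 mod 31 = 1^2 * 11 = 1*11 = 11
  bit 1 = 1: r = r^2 * 11 mod 31 = 11^2 * 11 = 28*11 = 29
  bit 2 = 1: r = r^2 * 11 mod 31 = 29^2 * 11 = 4*11 = 13
  bit 3 = 1: r = r^2 * 11 mod 31 = 13^2 * 11 = 14*11 = 30
  -> s = B^a = 30

Answer: 30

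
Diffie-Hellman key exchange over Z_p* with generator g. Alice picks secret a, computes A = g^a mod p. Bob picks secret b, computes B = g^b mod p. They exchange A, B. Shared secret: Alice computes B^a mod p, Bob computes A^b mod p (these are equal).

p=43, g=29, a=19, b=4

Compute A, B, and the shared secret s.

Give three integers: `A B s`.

Answer: 34 17 25

Derivation:
A = 29^19 mod 43  (bits of 19 = 10011)
  bit 0 = 1: r = r^2 * 29 mod 43 = 1^2 * 29 = 1*29 = 29
  bit 1 = 0: r = r^2 mod 43 = 29^2 = 24
  bit 2 = 0: r = r^2 mod 43 = 24^2 = 17
  bit 3 = 1: r = r^2 * 29 mod 43 = 17^2 * 29 = 31*29 = 39
  bit 4 = 1: r = r^2 * 29 mod 43 = 39^2 * 29 = 16*29 = 34
  -> A = 34
B = 29^4 mod 43  (bits of 4 = 100)
  bit 0 = 1: r = r^2 * 29 mod 43 = 1^2 * 29 = 1*29 = 29
  bit 1 = 0: r = r^2 mod 43 = 29^2 = 24
  bit 2 = 0: r = r^2 mod 43 = 24^2 = 17
  -> B = 17
s = B^a = 17^19 mod 43  (bits of 19 = 10011)
  bit 0 = 1: r = r^2 * 17 mod 43 = 1^2 * 17 = 1*17 = 17
  bit 1 = 0: r = r^2 mod 43 = 17^2 = 31
  bit 2 = 0: r = r^2 mod 43 = 31^2 = 15
  bit 3 = 1: r = r^2 * 17 mod 43 = 15^2 * 17 = 10*17 = 41
  bit 4 = 1: r = r^2 * 17 mod 43 = 41^2 * 17 = 4*17 = 25
  -> s = B^a = 25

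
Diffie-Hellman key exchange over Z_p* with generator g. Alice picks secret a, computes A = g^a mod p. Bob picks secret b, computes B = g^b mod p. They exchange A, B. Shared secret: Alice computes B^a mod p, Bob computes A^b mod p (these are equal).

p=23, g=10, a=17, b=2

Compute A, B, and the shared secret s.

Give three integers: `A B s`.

Answer: 17 8 13

Derivation:
A = 10^17 mod 23  (bits of 17 = 10001)
  bit 0 = 1: r = r^2 * 10 mod 23 = 1^2 * 10 = 1*10 = 10
  bit 1 = 0: r = r^2 mod 23 = 10^2 = 8
  bit 2 = 0: r = r^2 mod 23 = 8^2 = 18
  bit 3 = 0: r = r^2 mod 23 = 18^2 = 2
  bit 4 = 1: r = r^2 * 10 mod 23 = 2^2 * 10 = 4*10 = 17
  -> A = 17
B = 10^2 mod 23  (bits of 2 = 10)
  bit 0 = 1: r = r^2 * 10 mod 23 = 1^2 * 10 = 1*10 = 10
  bit 1 = 0: r = r^2 mod 23 = 10^2 = 8
  -> B = 8
s = B^a = 8^17 mod 23  (bits of 17 = 10001)
  bit 0 = 1: r = r^2 * 8 mod 23 = 1^2 * 8 = 1*8 = 8
  bit 1 = 0: r = r^2 mod 23 = 8^2 = 18
  bit 2 = 0: r = r^2 mod 23 = 18^2 = 2
  bit 3 = 0: r = r^2 mod 23 = 2^2 = 4
  bit 4 = 1: r = r^2 * 8 mod 23 = 4^2 * 8 = 16*8 = 13
  -> s = B^a = 13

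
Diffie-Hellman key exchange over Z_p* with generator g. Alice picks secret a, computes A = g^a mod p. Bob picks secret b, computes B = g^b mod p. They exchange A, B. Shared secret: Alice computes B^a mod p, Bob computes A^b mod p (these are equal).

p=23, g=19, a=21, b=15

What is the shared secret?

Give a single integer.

A = 19^21 mod 23  (bits of 21 = 10101)
  bit 0 = 1: r = r^2 * 19 mod 23 = 1^2 * 19 = 1*19 = 19
  bit 1 = 0: r = r^2 mod 23 = 19^2 = 16
  bit 2 = 1: r = r^2 * 19 mod 23 = 16^2 * 19 = 3*19 = 11
  bit 3 = 0: r = r^2 mod 23 = 11^2 = 6
  bit 4 = 1: r = r^2 * 19 mod 23 = 6^2 * 19 = 13*19 = 17
  -> A = 17
B = 19^15 mod 23  (bits of 15 = 1111)
  bit 0 = 1: r = r^2 * 19 mod 23 = 1^2 * 19 = 1*19 = 19
  bit 1 = 1: r = r^2 * 19 mod 23 = 19^2 * 19 = 16*19 = 5
  bit 2 = 1: r = r^2 * 19 mod 23 = 5^2 * 19 = 2*19 = 15
  bit 3 = 1: r = r^2 * 19 mod 23 = 15^2 * 19 = 18*19 = 20
  -> B = 20
s = B^a = 20^21 mod 23  (bits of 21 = 10101)
  bit 0 = 1: r = r^2 * 20 mod 23 = 1^2 * 20 = 1*20 = 20
  bit 1 = 0: r = r^2 mod 23 = 20^2 = 9
  bit 2 = 1: r = r^2 * 20 mod 23 = 9^2 * 20 = 12*20 = 10
  bit 3 = 0: r = r^2 mod 23 = 10^2 = 8
  bit 4 = 1: r = r^2 * 20 mod 23 = 8^2 * 20 = 18*20 = 15
  -> s = B^a = 15

Answer: 15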